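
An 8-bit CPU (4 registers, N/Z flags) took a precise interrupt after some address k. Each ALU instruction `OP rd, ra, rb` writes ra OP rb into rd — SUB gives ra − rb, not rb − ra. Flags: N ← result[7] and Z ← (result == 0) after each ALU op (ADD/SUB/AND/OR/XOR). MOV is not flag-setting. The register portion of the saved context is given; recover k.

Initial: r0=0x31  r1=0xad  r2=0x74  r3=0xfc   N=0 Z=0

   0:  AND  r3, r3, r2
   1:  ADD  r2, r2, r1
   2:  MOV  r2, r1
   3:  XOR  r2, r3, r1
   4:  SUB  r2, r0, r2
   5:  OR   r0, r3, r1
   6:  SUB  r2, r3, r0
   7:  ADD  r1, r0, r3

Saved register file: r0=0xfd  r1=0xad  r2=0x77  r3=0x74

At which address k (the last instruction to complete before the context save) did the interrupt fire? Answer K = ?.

K = 6

after  0: r0=0x31 r1=0xad r2=0x74 r3=0x74  N=0 Z=0
after  1: r0=0x31 r1=0xad r2=0x21 r3=0x74  N=0 Z=0
after  2: r0=0x31 r1=0xad r2=0xad r3=0x74  N=0 Z=0
after  3: r0=0x31 r1=0xad r2=0xd9 r3=0x74  N=1 Z=0
after  4: r0=0x31 r1=0xad r2=0x58 r3=0x74  N=0 Z=0
after  5: r0=0xfd r1=0xad r2=0x58 r3=0x74  N=1 Z=0
after  6: r0=0xfd r1=0xad r2=0x77 r3=0x74  N=0 Z=0
-- IRQ taken; context saved, return-PC = 7 --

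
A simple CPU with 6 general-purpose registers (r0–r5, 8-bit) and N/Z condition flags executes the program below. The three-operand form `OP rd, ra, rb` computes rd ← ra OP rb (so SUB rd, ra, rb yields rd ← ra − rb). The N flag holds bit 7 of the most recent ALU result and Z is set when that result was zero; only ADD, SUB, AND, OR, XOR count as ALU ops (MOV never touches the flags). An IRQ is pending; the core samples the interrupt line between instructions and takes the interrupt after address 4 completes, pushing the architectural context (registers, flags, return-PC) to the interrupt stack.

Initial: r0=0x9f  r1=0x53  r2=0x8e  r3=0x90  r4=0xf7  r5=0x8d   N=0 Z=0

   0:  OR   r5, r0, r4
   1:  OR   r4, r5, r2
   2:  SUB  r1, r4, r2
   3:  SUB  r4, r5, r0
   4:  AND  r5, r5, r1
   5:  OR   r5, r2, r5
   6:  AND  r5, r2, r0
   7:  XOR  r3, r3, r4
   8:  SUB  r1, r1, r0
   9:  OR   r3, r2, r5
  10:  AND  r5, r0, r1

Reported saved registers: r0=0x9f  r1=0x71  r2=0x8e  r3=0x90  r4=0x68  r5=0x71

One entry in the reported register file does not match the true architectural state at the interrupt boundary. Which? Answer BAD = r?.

BAD = r4

after  0: r0=0x9f r1=0x53 r2=0x8e r3=0x90 r4=0xf7 r5=0xff  N=1 Z=0
after  1: r0=0x9f r1=0x53 r2=0x8e r3=0x90 r4=0xff r5=0xff  N=1 Z=0
after  2: r0=0x9f r1=0x71 r2=0x8e r3=0x90 r4=0xff r5=0xff  N=0 Z=0
after  3: r0=0x9f r1=0x71 r2=0x8e r3=0x90 r4=0x60 r5=0xff  N=0 Z=0
after  4: r0=0x9f r1=0x71 r2=0x8e r3=0x90 r4=0x60 r5=0x71  N=0 Z=0
-- IRQ taken; context saved, return-PC = 5 --
mismatch: r4: reported 0x68 vs actual 0x60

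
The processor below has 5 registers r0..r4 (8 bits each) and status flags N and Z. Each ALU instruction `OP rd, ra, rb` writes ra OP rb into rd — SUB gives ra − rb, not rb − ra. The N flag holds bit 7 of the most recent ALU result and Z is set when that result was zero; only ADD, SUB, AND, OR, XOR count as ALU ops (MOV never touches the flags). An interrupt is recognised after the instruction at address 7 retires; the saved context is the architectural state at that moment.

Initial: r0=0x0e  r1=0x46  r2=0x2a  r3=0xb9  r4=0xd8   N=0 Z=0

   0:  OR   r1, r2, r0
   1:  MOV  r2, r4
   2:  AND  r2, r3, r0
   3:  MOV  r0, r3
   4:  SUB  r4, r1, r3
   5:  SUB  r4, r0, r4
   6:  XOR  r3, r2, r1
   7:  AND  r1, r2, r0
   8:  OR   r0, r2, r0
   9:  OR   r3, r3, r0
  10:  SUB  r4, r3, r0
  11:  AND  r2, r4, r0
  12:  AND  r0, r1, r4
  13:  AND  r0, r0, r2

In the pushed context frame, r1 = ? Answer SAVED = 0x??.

after  0: r0=0x0e r1=0x2e r2=0x2a r3=0xb9 r4=0xd8  N=0 Z=0
after  1: r0=0x0e r1=0x2e r2=0xd8 r3=0xb9 r4=0xd8  N=0 Z=0
after  2: r0=0x0e r1=0x2e r2=0x08 r3=0xb9 r4=0xd8  N=0 Z=0
after  3: r0=0xb9 r1=0x2e r2=0x08 r3=0xb9 r4=0xd8  N=0 Z=0
after  4: r0=0xb9 r1=0x2e r2=0x08 r3=0xb9 r4=0x75  N=0 Z=0
after  5: r0=0xb9 r1=0x2e r2=0x08 r3=0xb9 r4=0x44  N=0 Z=0
after  6: r0=0xb9 r1=0x2e r2=0x08 r3=0x26 r4=0x44  N=0 Z=0
after  7: r0=0xb9 r1=0x08 r2=0x08 r3=0x26 r4=0x44  N=0 Z=0
-- IRQ taken; context saved, return-PC = 8 --

SAVED = 0x08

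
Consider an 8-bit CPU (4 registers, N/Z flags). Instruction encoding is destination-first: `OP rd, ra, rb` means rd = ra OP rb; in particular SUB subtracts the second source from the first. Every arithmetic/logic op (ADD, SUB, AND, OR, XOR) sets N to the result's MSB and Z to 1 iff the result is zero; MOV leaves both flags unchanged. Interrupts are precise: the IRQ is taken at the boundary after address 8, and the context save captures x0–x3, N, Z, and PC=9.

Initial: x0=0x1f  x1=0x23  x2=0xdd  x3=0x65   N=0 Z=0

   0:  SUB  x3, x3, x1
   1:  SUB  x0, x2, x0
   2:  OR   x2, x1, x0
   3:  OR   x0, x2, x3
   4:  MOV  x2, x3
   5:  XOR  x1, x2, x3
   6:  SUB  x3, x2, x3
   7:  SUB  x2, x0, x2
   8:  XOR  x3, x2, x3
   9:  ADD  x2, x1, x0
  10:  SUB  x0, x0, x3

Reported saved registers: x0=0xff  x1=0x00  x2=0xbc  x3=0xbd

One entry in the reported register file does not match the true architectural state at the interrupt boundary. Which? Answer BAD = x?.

BAD = x2

after  0: x0=0x1f x1=0x23 x2=0xdd x3=0x42  N=0 Z=0
after  1: x0=0xbe x1=0x23 x2=0xdd x3=0x42  N=1 Z=0
after  2: x0=0xbe x1=0x23 x2=0xbf x3=0x42  N=1 Z=0
after  3: x0=0xff x1=0x23 x2=0xbf x3=0x42  N=1 Z=0
after  4: x0=0xff x1=0x23 x2=0x42 x3=0x42  N=1 Z=0
after  5: x0=0xff x1=0x00 x2=0x42 x3=0x42  N=0 Z=1
after  6: x0=0xff x1=0x00 x2=0x42 x3=0x00  N=0 Z=1
after  7: x0=0xff x1=0x00 x2=0xbd x3=0x00  N=1 Z=0
after  8: x0=0xff x1=0x00 x2=0xbd x3=0xbd  N=1 Z=0
-- IRQ taken; context saved, return-PC = 9 --
mismatch: x2: reported 0xbc vs actual 0xbd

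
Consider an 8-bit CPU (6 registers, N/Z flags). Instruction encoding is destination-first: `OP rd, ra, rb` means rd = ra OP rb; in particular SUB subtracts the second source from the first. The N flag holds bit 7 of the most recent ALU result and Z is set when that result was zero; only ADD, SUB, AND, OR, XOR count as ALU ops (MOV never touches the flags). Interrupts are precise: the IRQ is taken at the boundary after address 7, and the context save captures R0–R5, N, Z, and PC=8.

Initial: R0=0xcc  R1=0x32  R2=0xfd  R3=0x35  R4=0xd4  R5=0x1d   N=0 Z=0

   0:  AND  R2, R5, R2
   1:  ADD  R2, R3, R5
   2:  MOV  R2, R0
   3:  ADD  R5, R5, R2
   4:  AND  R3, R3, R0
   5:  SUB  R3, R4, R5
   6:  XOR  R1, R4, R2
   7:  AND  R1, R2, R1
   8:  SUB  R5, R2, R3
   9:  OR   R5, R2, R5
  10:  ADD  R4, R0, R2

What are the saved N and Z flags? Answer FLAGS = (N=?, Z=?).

after  0: R0=0xcc R1=0x32 R2=0x1d R3=0x35 R4=0xd4 R5=0x1d  N=0 Z=0
after  1: R0=0xcc R1=0x32 R2=0x52 R3=0x35 R4=0xd4 R5=0x1d  N=0 Z=0
after  2: R0=0xcc R1=0x32 R2=0xcc R3=0x35 R4=0xd4 R5=0x1d  N=0 Z=0
after  3: R0=0xcc R1=0x32 R2=0xcc R3=0x35 R4=0xd4 R5=0xe9  N=1 Z=0
after  4: R0=0xcc R1=0x32 R2=0xcc R3=0x04 R4=0xd4 R5=0xe9  N=0 Z=0
after  5: R0=0xcc R1=0x32 R2=0xcc R3=0xeb R4=0xd4 R5=0xe9  N=1 Z=0
after  6: R0=0xcc R1=0x18 R2=0xcc R3=0xeb R4=0xd4 R5=0xe9  N=0 Z=0
after  7: R0=0xcc R1=0x08 R2=0xcc R3=0xeb R4=0xd4 R5=0xe9  N=0 Z=0
-- IRQ taken; context saved, return-PC = 8 --

FLAGS = (N=0, Z=0)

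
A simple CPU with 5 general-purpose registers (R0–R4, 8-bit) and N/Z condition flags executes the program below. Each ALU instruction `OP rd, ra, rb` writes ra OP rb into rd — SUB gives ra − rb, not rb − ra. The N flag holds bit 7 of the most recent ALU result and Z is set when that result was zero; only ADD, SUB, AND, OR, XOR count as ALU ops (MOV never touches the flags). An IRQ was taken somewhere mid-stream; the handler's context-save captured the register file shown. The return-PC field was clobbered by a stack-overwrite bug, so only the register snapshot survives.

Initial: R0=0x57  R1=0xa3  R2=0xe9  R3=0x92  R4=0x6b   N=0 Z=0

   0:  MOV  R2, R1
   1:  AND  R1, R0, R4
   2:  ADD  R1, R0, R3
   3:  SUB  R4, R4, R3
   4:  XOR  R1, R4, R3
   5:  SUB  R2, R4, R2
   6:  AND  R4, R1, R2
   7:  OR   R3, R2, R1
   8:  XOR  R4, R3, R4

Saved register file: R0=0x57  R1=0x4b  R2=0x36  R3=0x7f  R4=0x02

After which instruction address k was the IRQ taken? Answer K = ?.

K = 7

after  0: R0=0x57 R1=0xa3 R2=0xa3 R3=0x92 R4=0x6b  N=0 Z=0
after  1: R0=0x57 R1=0x43 R2=0xa3 R3=0x92 R4=0x6b  N=0 Z=0
after  2: R0=0x57 R1=0xe9 R2=0xa3 R3=0x92 R4=0x6b  N=1 Z=0
after  3: R0=0x57 R1=0xe9 R2=0xa3 R3=0x92 R4=0xd9  N=1 Z=0
after  4: R0=0x57 R1=0x4b R2=0xa3 R3=0x92 R4=0xd9  N=0 Z=0
after  5: R0=0x57 R1=0x4b R2=0x36 R3=0x92 R4=0xd9  N=0 Z=0
after  6: R0=0x57 R1=0x4b R2=0x36 R3=0x92 R4=0x02  N=0 Z=0
after  7: R0=0x57 R1=0x4b R2=0x36 R3=0x7f R4=0x02  N=0 Z=0
-- IRQ taken; context saved, return-PC = 8 --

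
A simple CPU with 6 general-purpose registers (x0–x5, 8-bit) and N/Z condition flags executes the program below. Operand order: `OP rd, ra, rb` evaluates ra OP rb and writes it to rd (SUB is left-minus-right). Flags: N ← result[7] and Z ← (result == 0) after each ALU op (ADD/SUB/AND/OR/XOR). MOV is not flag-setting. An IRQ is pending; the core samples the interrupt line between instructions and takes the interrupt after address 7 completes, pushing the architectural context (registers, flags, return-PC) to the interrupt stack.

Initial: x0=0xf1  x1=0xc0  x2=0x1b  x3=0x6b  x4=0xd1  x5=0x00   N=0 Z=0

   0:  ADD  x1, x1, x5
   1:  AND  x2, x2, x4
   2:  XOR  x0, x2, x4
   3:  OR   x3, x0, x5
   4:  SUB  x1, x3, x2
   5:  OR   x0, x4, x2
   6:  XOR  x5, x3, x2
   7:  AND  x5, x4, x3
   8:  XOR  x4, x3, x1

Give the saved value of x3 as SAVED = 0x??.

SAVED = 0xc0

after  0: x0=0xf1 x1=0xc0 x2=0x1b x3=0x6b x4=0xd1 x5=0x00  N=1 Z=0
after  1: x0=0xf1 x1=0xc0 x2=0x11 x3=0x6b x4=0xd1 x5=0x00  N=0 Z=0
after  2: x0=0xc0 x1=0xc0 x2=0x11 x3=0x6b x4=0xd1 x5=0x00  N=1 Z=0
after  3: x0=0xc0 x1=0xc0 x2=0x11 x3=0xc0 x4=0xd1 x5=0x00  N=1 Z=0
after  4: x0=0xc0 x1=0xaf x2=0x11 x3=0xc0 x4=0xd1 x5=0x00  N=1 Z=0
after  5: x0=0xd1 x1=0xaf x2=0x11 x3=0xc0 x4=0xd1 x5=0x00  N=1 Z=0
after  6: x0=0xd1 x1=0xaf x2=0x11 x3=0xc0 x4=0xd1 x5=0xd1  N=1 Z=0
after  7: x0=0xd1 x1=0xaf x2=0x11 x3=0xc0 x4=0xd1 x5=0xc0  N=1 Z=0
-- IRQ taken; context saved, return-PC = 8 --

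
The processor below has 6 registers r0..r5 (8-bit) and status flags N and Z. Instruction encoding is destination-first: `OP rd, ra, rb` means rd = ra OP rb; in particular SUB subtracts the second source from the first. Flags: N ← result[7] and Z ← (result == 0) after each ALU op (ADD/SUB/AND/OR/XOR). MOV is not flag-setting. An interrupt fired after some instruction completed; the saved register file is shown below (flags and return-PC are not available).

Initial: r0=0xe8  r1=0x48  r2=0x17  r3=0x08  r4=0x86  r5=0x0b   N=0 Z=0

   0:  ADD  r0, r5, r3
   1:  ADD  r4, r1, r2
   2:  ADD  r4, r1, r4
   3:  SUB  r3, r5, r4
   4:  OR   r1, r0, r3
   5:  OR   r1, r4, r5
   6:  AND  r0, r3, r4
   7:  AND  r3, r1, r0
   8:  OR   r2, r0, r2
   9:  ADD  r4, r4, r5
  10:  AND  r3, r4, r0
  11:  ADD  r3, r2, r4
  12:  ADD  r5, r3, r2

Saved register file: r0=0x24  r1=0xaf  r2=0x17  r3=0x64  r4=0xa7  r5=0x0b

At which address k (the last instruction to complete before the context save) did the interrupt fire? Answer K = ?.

K = 6

after  0: r0=0x13 r1=0x48 r2=0x17 r3=0x08 r4=0x86 r5=0x0b  N=0 Z=0
after  1: r0=0x13 r1=0x48 r2=0x17 r3=0x08 r4=0x5f r5=0x0b  N=0 Z=0
after  2: r0=0x13 r1=0x48 r2=0x17 r3=0x08 r4=0xa7 r5=0x0b  N=1 Z=0
after  3: r0=0x13 r1=0x48 r2=0x17 r3=0x64 r4=0xa7 r5=0x0b  N=0 Z=0
after  4: r0=0x13 r1=0x77 r2=0x17 r3=0x64 r4=0xa7 r5=0x0b  N=0 Z=0
after  5: r0=0x13 r1=0xaf r2=0x17 r3=0x64 r4=0xa7 r5=0x0b  N=1 Z=0
after  6: r0=0x24 r1=0xaf r2=0x17 r3=0x64 r4=0xa7 r5=0x0b  N=0 Z=0
-- IRQ taken; context saved, return-PC = 7 --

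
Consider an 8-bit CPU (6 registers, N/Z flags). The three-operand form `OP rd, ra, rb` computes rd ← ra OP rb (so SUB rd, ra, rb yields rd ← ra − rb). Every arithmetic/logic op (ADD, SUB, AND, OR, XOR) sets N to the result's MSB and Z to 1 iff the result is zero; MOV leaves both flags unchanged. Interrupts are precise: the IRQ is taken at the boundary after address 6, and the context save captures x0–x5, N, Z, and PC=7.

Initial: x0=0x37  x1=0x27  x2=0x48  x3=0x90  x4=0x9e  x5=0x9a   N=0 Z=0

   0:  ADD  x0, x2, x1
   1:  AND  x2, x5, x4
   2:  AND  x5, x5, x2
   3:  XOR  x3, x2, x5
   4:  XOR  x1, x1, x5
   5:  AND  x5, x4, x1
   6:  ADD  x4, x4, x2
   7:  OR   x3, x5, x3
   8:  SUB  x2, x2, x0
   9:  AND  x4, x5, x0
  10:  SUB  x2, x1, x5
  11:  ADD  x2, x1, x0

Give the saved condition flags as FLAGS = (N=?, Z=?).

after  0: x0=0x6f x1=0x27 x2=0x48 x3=0x90 x4=0x9e x5=0x9a  N=0 Z=0
after  1: x0=0x6f x1=0x27 x2=0x9a x3=0x90 x4=0x9e x5=0x9a  N=1 Z=0
after  2: x0=0x6f x1=0x27 x2=0x9a x3=0x90 x4=0x9e x5=0x9a  N=1 Z=0
after  3: x0=0x6f x1=0x27 x2=0x9a x3=0x00 x4=0x9e x5=0x9a  N=0 Z=1
after  4: x0=0x6f x1=0xbd x2=0x9a x3=0x00 x4=0x9e x5=0x9a  N=1 Z=0
after  5: x0=0x6f x1=0xbd x2=0x9a x3=0x00 x4=0x9e x5=0x9c  N=1 Z=0
after  6: x0=0x6f x1=0xbd x2=0x9a x3=0x00 x4=0x38 x5=0x9c  N=0 Z=0
-- IRQ taken; context saved, return-PC = 7 --

FLAGS = (N=0, Z=0)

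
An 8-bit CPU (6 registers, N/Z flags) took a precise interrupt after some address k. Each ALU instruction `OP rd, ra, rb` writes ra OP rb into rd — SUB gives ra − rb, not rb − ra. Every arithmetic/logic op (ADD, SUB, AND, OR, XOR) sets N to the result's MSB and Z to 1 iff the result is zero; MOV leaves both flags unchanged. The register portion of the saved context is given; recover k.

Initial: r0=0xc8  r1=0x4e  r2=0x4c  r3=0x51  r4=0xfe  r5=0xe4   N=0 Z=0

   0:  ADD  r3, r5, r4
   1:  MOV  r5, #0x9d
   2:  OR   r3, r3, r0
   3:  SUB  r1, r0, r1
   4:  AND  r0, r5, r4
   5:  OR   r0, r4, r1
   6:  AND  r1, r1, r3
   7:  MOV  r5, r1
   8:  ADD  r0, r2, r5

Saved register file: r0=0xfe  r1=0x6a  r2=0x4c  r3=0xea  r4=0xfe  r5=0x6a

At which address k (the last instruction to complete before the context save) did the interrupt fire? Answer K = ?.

after  0: r0=0xc8 r1=0x4e r2=0x4c r3=0xe2 r4=0xfe r5=0xe4  N=1 Z=0
after  1: r0=0xc8 r1=0x4e r2=0x4c r3=0xe2 r4=0xfe r5=0x9d  N=1 Z=0
after  2: r0=0xc8 r1=0x4e r2=0x4c r3=0xea r4=0xfe r5=0x9d  N=1 Z=0
after  3: r0=0xc8 r1=0x7a r2=0x4c r3=0xea r4=0xfe r5=0x9d  N=0 Z=0
after  4: r0=0x9c r1=0x7a r2=0x4c r3=0xea r4=0xfe r5=0x9d  N=1 Z=0
after  5: r0=0xfe r1=0x7a r2=0x4c r3=0xea r4=0xfe r5=0x9d  N=1 Z=0
after  6: r0=0xfe r1=0x6a r2=0x4c r3=0xea r4=0xfe r5=0x9d  N=0 Z=0
after  7: r0=0xfe r1=0x6a r2=0x4c r3=0xea r4=0xfe r5=0x6a  N=0 Z=0
-- IRQ taken; context saved, return-PC = 8 --

K = 7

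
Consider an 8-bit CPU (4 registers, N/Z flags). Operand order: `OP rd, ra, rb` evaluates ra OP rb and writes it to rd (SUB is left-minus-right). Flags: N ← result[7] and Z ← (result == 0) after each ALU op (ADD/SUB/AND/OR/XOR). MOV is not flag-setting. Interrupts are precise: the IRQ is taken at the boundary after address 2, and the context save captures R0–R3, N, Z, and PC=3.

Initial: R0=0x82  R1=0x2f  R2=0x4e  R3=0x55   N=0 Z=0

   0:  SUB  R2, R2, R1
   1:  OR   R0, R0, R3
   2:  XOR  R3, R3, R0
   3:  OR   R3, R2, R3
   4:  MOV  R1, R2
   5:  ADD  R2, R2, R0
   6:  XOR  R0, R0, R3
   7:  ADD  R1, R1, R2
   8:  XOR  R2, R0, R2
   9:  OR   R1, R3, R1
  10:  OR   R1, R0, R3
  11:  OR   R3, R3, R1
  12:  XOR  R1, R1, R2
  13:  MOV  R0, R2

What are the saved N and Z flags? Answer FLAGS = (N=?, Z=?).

FLAGS = (N=1, Z=0)

after  0: R0=0x82 R1=0x2f R2=0x1f R3=0x55  N=0 Z=0
after  1: R0=0xd7 R1=0x2f R2=0x1f R3=0x55  N=1 Z=0
after  2: R0=0xd7 R1=0x2f R2=0x1f R3=0x82  N=1 Z=0
-- IRQ taken; context saved, return-PC = 3 --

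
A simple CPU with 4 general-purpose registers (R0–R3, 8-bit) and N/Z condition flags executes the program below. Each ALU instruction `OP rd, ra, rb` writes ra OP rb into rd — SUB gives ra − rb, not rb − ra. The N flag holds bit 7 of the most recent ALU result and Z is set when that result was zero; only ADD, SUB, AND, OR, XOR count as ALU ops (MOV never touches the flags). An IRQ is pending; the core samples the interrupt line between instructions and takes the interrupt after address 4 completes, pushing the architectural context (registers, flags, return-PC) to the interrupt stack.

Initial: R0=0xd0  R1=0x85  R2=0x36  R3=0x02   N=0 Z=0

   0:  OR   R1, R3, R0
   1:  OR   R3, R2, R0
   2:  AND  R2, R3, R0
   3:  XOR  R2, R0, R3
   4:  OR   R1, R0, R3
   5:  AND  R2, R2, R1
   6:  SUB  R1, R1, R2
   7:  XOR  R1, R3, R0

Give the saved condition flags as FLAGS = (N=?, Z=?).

FLAGS = (N=1, Z=0)

after  0: R0=0xd0 R1=0xd2 R2=0x36 R3=0x02  N=1 Z=0
after  1: R0=0xd0 R1=0xd2 R2=0x36 R3=0xf6  N=1 Z=0
after  2: R0=0xd0 R1=0xd2 R2=0xd0 R3=0xf6  N=1 Z=0
after  3: R0=0xd0 R1=0xd2 R2=0x26 R3=0xf6  N=0 Z=0
after  4: R0=0xd0 R1=0xf6 R2=0x26 R3=0xf6  N=1 Z=0
-- IRQ taken; context saved, return-PC = 5 --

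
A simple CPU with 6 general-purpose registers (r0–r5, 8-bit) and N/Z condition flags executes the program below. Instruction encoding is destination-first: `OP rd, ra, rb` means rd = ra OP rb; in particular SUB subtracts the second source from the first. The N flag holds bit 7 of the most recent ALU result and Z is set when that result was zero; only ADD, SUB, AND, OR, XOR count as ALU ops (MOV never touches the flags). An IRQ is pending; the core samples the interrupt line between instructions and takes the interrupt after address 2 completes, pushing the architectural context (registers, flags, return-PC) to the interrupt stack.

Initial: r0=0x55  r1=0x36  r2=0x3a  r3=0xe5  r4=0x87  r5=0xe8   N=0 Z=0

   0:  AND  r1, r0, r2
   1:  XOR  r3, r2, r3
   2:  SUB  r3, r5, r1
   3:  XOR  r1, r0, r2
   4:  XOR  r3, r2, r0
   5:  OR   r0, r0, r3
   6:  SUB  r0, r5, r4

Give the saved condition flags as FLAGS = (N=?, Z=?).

FLAGS = (N=1, Z=0)

after  0: r0=0x55 r1=0x10 r2=0x3a r3=0xe5 r4=0x87 r5=0xe8  N=0 Z=0
after  1: r0=0x55 r1=0x10 r2=0x3a r3=0xdf r4=0x87 r5=0xe8  N=1 Z=0
after  2: r0=0x55 r1=0x10 r2=0x3a r3=0xd8 r4=0x87 r5=0xe8  N=1 Z=0
-- IRQ taken; context saved, return-PC = 3 --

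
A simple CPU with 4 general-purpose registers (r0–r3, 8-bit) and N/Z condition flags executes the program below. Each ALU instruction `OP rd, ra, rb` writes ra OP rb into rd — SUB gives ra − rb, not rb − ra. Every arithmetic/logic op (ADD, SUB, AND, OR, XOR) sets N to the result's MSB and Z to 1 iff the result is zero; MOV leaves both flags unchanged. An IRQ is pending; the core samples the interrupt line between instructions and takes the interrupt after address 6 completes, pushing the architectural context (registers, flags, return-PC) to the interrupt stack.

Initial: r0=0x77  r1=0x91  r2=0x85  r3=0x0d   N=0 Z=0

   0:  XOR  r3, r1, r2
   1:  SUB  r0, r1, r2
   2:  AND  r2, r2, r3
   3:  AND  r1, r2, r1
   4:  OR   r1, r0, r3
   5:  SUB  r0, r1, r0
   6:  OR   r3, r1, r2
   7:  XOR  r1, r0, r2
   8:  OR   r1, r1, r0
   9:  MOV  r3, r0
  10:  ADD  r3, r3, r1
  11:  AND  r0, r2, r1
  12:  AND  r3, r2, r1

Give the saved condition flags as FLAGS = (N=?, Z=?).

FLAGS = (N=0, Z=0)

after  0: r0=0x77 r1=0x91 r2=0x85 r3=0x14  N=0 Z=0
after  1: r0=0x0c r1=0x91 r2=0x85 r3=0x14  N=0 Z=0
after  2: r0=0x0c r1=0x91 r2=0x04 r3=0x14  N=0 Z=0
after  3: r0=0x0c r1=0x00 r2=0x04 r3=0x14  N=0 Z=1
after  4: r0=0x0c r1=0x1c r2=0x04 r3=0x14  N=0 Z=0
after  5: r0=0x10 r1=0x1c r2=0x04 r3=0x14  N=0 Z=0
after  6: r0=0x10 r1=0x1c r2=0x04 r3=0x1c  N=0 Z=0
-- IRQ taken; context saved, return-PC = 7 --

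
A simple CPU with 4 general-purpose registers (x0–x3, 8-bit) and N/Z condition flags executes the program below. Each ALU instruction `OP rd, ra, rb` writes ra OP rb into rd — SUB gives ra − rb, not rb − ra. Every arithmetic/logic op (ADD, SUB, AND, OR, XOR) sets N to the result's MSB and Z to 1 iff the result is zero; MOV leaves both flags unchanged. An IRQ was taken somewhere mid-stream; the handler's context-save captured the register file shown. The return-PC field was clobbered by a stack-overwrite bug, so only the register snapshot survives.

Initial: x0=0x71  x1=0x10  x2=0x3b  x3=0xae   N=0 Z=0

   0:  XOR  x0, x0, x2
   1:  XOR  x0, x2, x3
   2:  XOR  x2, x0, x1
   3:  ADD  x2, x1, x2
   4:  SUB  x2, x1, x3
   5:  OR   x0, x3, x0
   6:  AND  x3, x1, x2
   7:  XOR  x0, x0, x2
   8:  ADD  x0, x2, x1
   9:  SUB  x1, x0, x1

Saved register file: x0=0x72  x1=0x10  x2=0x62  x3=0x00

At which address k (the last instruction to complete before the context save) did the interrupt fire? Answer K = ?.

K = 8

after  0: x0=0x4a x1=0x10 x2=0x3b x3=0xae  N=0 Z=0
after  1: x0=0x95 x1=0x10 x2=0x3b x3=0xae  N=1 Z=0
after  2: x0=0x95 x1=0x10 x2=0x85 x3=0xae  N=1 Z=0
after  3: x0=0x95 x1=0x10 x2=0x95 x3=0xae  N=1 Z=0
after  4: x0=0x95 x1=0x10 x2=0x62 x3=0xae  N=0 Z=0
after  5: x0=0xbf x1=0x10 x2=0x62 x3=0xae  N=1 Z=0
after  6: x0=0xbf x1=0x10 x2=0x62 x3=0x00  N=0 Z=1
after  7: x0=0xdd x1=0x10 x2=0x62 x3=0x00  N=1 Z=0
after  8: x0=0x72 x1=0x10 x2=0x62 x3=0x00  N=0 Z=0
-- IRQ taken; context saved, return-PC = 9 --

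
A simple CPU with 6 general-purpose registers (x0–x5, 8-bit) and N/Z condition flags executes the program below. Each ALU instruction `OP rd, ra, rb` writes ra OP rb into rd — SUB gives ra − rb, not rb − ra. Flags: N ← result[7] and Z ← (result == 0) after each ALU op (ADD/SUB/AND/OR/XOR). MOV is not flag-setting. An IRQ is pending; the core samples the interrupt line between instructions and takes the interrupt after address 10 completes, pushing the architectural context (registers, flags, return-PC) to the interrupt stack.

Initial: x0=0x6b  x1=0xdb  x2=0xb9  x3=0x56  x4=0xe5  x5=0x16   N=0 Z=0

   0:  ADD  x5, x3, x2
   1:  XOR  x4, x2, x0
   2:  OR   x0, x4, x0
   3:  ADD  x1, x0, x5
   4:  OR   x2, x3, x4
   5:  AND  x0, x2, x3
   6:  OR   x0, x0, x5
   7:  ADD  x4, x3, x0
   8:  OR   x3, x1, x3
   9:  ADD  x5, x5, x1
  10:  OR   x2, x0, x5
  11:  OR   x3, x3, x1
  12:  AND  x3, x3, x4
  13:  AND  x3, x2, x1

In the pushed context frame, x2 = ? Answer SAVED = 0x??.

SAVED = 0x5f

after  0: x0=0x6b x1=0xdb x2=0xb9 x3=0x56 x4=0xe5 x5=0x0f  N=0 Z=0
after  1: x0=0x6b x1=0xdb x2=0xb9 x3=0x56 x4=0xd2 x5=0x0f  N=1 Z=0
after  2: x0=0xfb x1=0xdb x2=0xb9 x3=0x56 x4=0xd2 x5=0x0f  N=1 Z=0
after  3: x0=0xfb x1=0x0a x2=0xb9 x3=0x56 x4=0xd2 x5=0x0f  N=0 Z=0
after  4: x0=0xfb x1=0x0a x2=0xd6 x3=0x56 x4=0xd2 x5=0x0f  N=1 Z=0
after  5: x0=0x56 x1=0x0a x2=0xd6 x3=0x56 x4=0xd2 x5=0x0f  N=0 Z=0
after  6: x0=0x5f x1=0x0a x2=0xd6 x3=0x56 x4=0xd2 x5=0x0f  N=0 Z=0
after  7: x0=0x5f x1=0x0a x2=0xd6 x3=0x56 x4=0xb5 x5=0x0f  N=1 Z=0
after  8: x0=0x5f x1=0x0a x2=0xd6 x3=0x5e x4=0xb5 x5=0x0f  N=0 Z=0
after  9: x0=0x5f x1=0x0a x2=0xd6 x3=0x5e x4=0xb5 x5=0x19  N=0 Z=0
after 10: x0=0x5f x1=0x0a x2=0x5f x3=0x5e x4=0xb5 x5=0x19  N=0 Z=0
-- IRQ taken; context saved, return-PC = 11 --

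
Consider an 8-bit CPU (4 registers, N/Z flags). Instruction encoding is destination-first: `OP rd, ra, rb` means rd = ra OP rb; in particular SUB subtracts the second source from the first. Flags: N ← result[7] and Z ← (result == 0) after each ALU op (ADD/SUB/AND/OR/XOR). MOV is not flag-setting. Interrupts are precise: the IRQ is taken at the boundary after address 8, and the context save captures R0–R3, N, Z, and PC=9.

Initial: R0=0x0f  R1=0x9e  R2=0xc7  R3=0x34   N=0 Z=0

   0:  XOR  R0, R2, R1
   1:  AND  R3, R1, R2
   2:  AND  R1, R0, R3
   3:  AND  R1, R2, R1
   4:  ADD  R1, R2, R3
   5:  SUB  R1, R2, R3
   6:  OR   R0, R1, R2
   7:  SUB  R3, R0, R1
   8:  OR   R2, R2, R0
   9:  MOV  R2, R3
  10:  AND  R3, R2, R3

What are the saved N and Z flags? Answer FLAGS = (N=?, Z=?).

FLAGS = (N=1, Z=0)

after  0: R0=0x59 R1=0x9e R2=0xc7 R3=0x34  N=0 Z=0
after  1: R0=0x59 R1=0x9e R2=0xc7 R3=0x86  N=1 Z=0
after  2: R0=0x59 R1=0x00 R2=0xc7 R3=0x86  N=0 Z=1
after  3: R0=0x59 R1=0x00 R2=0xc7 R3=0x86  N=0 Z=1
after  4: R0=0x59 R1=0x4d R2=0xc7 R3=0x86  N=0 Z=0
after  5: R0=0x59 R1=0x41 R2=0xc7 R3=0x86  N=0 Z=0
after  6: R0=0xc7 R1=0x41 R2=0xc7 R3=0x86  N=1 Z=0
after  7: R0=0xc7 R1=0x41 R2=0xc7 R3=0x86  N=1 Z=0
after  8: R0=0xc7 R1=0x41 R2=0xc7 R3=0x86  N=1 Z=0
-- IRQ taken; context saved, return-PC = 9 --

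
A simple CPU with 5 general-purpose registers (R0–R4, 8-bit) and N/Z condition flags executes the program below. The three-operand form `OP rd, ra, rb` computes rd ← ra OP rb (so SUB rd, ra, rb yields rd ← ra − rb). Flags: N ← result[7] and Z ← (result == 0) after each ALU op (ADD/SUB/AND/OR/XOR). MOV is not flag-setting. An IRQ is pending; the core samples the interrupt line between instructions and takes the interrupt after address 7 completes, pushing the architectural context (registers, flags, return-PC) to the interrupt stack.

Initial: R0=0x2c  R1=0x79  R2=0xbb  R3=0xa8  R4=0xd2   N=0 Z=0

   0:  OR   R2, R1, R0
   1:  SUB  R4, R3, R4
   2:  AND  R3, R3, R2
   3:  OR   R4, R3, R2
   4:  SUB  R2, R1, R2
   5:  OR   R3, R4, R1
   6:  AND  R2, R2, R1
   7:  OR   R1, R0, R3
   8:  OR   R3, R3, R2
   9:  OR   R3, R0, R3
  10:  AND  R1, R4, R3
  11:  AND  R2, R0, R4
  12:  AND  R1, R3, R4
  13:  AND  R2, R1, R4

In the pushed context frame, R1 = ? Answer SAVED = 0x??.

SAVED = 0x7d

after  0: R0=0x2c R1=0x79 R2=0x7d R3=0xa8 R4=0xd2  N=0 Z=0
after  1: R0=0x2c R1=0x79 R2=0x7d R3=0xa8 R4=0xd6  N=1 Z=0
after  2: R0=0x2c R1=0x79 R2=0x7d R3=0x28 R4=0xd6  N=0 Z=0
after  3: R0=0x2c R1=0x79 R2=0x7d R3=0x28 R4=0x7d  N=0 Z=0
after  4: R0=0x2c R1=0x79 R2=0xfc R3=0x28 R4=0x7d  N=1 Z=0
after  5: R0=0x2c R1=0x79 R2=0xfc R3=0x7d R4=0x7d  N=0 Z=0
after  6: R0=0x2c R1=0x79 R2=0x78 R3=0x7d R4=0x7d  N=0 Z=0
after  7: R0=0x2c R1=0x7d R2=0x78 R3=0x7d R4=0x7d  N=0 Z=0
-- IRQ taken; context saved, return-PC = 8 --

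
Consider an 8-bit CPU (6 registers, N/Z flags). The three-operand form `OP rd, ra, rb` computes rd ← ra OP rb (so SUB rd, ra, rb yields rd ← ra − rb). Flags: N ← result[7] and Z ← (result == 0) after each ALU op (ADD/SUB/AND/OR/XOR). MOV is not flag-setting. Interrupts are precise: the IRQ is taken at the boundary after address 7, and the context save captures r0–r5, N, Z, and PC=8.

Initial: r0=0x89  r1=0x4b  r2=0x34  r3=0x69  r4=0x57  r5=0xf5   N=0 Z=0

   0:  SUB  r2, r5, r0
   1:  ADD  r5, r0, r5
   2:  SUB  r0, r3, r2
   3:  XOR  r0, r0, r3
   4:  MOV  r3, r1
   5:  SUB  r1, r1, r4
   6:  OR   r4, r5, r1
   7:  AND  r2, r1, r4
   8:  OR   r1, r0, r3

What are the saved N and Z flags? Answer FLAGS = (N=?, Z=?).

FLAGS = (N=1, Z=0)

after  0: r0=0x89 r1=0x4b r2=0x6c r3=0x69 r4=0x57 r5=0xf5  N=0 Z=0
after  1: r0=0x89 r1=0x4b r2=0x6c r3=0x69 r4=0x57 r5=0x7e  N=0 Z=0
after  2: r0=0xfd r1=0x4b r2=0x6c r3=0x69 r4=0x57 r5=0x7e  N=1 Z=0
after  3: r0=0x94 r1=0x4b r2=0x6c r3=0x69 r4=0x57 r5=0x7e  N=1 Z=0
after  4: r0=0x94 r1=0x4b r2=0x6c r3=0x4b r4=0x57 r5=0x7e  N=1 Z=0
after  5: r0=0x94 r1=0xf4 r2=0x6c r3=0x4b r4=0x57 r5=0x7e  N=1 Z=0
after  6: r0=0x94 r1=0xf4 r2=0x6c r3=0x4b r4=0xfe r5=0x7e  N=1 Z=0
after  7: r0=0x94 r1=0xf4 r2=0xf4 r3=0x4b r4=0xfe r5=0x7e  N=1 Z=0
-- IRQ taken; context saved, return-PC = 8 --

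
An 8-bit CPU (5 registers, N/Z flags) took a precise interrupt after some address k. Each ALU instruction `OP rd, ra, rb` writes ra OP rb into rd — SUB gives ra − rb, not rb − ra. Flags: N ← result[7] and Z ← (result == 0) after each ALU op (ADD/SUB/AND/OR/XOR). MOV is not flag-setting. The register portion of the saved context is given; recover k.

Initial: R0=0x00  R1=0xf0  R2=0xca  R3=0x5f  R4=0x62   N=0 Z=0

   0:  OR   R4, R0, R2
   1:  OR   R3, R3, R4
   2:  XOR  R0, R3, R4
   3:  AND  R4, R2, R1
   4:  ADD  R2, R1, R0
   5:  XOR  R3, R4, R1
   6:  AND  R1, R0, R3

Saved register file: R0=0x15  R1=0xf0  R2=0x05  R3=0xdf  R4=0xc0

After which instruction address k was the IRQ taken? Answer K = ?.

after  0: R0=0x00 R1=0xf0 R2=0xca R3=0x5f R4=0xca  N=1 Z=0
after  1: R0=0x00 R1=0xf0 R2=0xca R3=0xdf R4=0xca  N=1 Z=0
after  2: R0=0x15 R1=0xf0 R2=0xca R3=0xdf R4=0xca  N=0 Z=0
after  3: R0=0x15 R1=0xf0 R2=0xca R3=0xdf R4=0xc0  N=1 Z=0
after  4: R0=0x15 R1=0xf0 R2=0x05 R3=0xdf R4=0xc0  N=0 Z=0
-- IRQ taken; context saved, return-PC = 5 --

K = 4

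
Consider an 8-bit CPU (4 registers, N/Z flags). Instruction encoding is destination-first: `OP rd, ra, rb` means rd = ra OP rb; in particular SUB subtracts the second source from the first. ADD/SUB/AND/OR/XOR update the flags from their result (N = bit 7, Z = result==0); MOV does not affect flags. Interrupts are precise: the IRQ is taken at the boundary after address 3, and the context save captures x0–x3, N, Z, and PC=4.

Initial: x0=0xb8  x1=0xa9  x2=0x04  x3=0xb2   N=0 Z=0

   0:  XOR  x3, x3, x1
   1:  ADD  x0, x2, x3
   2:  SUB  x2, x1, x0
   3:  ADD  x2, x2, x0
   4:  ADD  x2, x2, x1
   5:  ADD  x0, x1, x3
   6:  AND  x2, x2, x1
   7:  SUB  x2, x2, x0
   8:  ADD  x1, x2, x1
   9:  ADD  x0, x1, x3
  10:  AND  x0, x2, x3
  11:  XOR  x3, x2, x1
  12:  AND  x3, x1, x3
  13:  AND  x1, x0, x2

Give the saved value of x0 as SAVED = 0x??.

SAVED = 0x1f

after  0: x0=0xb8 x1=0xa9 x2=0x04 x3=0x1b  N=0 Z=0
after  1: x0=0x1f x1=0xa9 x2=0x04 x3=0x1b  N=0 Z=0
after  2: x0=0x1f x1=0xa9 x2=0x8a x3=0x1b  N=1 Z=0
after  3: x0=0x1f x1=0xa9 x2=0xa9 x3=0x1b  N=1 Z=0
-- IRQ taken; context saved, return-PC = 4 --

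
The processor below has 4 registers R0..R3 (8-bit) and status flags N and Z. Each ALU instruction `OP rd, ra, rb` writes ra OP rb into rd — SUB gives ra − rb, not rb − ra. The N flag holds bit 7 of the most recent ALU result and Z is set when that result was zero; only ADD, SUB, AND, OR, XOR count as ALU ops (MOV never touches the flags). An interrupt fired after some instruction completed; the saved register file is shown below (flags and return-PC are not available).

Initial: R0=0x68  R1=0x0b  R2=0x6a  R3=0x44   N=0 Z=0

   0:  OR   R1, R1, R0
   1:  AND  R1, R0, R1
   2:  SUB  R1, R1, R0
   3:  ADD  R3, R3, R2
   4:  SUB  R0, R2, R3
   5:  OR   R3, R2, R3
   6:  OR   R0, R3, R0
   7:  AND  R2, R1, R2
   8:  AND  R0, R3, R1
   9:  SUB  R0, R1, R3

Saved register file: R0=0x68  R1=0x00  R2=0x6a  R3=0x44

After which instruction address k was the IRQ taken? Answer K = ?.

K = 2

after  0: R0=0x68 R1=0x6b R2=0x6a R3=0x44  N=0 Z=0
after  1: R0=0x68 R1=0x68 R2=0x6a R3=0x44  N=0 Z=0
after  2: R0=0x68 R1=0x00 R2=0x6a R3=0x44  N=0 Z=1
-- IRQ taken; context saved, return-PC = 3 --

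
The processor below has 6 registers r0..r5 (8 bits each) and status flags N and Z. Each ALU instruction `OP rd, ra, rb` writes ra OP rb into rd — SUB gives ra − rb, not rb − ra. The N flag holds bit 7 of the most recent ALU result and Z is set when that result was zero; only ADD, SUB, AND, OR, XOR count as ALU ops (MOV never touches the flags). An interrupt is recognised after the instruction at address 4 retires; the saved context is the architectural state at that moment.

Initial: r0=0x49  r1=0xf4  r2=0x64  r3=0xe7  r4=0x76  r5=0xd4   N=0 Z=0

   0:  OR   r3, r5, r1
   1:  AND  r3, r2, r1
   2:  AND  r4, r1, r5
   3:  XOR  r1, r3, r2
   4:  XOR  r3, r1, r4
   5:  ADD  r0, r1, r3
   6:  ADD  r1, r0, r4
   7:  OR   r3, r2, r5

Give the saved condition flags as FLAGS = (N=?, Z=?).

after  0: r0=0x49 r1=0xf4 r2=0x64 r3=0xf4 r4=0x76 r5=0xd4  N=1 Z=0
after  1: r0=0x49 r1=0xf4 r2=0x64 r3=0x64 r4=0x76 r5=0xd4  N=0 Z=0
after  2: r0=0x49 r1=0xf4 r2=0x64 r3=0x64 r4=0xd4 r5=0xd4  N=1 Z=0
after  3: r0=0x49 r1=0x00 r2=0x64 r3=0x64 r4=0xd4 r5=0xd4  N=0 Z=1
after  4: r0=0x49 r1=0x00 r2=0x64 r3=0xd4 r4=0xd4 r5=0xd4  N=1 Z=0
-- IRQ taken; context saved, return-PC = 5 --

FLAGS = (N=1, Z=0)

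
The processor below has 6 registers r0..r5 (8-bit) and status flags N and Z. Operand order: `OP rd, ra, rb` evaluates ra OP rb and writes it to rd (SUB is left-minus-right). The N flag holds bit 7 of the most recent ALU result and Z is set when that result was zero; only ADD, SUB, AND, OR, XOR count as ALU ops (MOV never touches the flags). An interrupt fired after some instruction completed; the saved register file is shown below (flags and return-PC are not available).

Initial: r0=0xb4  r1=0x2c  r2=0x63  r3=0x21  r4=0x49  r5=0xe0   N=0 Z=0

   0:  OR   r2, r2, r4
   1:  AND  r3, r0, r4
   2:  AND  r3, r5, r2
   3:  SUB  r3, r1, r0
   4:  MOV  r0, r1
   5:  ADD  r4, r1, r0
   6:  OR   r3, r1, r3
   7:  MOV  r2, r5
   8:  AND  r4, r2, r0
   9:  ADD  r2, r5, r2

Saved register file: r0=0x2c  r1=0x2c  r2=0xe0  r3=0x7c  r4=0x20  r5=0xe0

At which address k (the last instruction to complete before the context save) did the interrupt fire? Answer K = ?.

K = 8

after  0: r0=0xb4 r1=0x2c r2=0x6b r3=0x21 r4=0x49 r5=0xe0  N=0 Z=0
after  1: r0=0xb4 r1=0x2c r2=0x6b r3=0x00 r4=0x49 r5=0xe0  N=0 Z=1
after  2: r0=0xb4 r1=0x2c r2=0x6b r3=0x60 r4=0x49 r5=0xe0  N=0 Z=0
after  3: r0=0xb4 r1=0x2c r2=0x6b r3=0x78 r4=0x49 r5=0xe0  N=0 Z=0
after  4: r0=0x2c r1=0x2c r2=0x6b r3=0x78 r4=0x49 r5=0xe0  N=0 Z=0
after  5: r0=0x2c r1=0x2c r2=0x6b r3=0x78 r4=0x58 r5=0xe0  N=0 Z=0
after  6: r0=0x2c r1=0x2c r2=0x6b r3=0x7c r4=0x58 r5=0xe0  N=0 Z=0
after  7: r0=0x2c r1=0x2c r2=0xe0 r3=0x7c r4=0x58 r5=0xe0  N=0 Z=0
after  8: r0=0x2c r1=0x2c r2=0xe0 r3=0x7c r4=0x20 r5=0xe0  N=0 Z=0
-- IRQ taken; context saved, return-PC = 9 --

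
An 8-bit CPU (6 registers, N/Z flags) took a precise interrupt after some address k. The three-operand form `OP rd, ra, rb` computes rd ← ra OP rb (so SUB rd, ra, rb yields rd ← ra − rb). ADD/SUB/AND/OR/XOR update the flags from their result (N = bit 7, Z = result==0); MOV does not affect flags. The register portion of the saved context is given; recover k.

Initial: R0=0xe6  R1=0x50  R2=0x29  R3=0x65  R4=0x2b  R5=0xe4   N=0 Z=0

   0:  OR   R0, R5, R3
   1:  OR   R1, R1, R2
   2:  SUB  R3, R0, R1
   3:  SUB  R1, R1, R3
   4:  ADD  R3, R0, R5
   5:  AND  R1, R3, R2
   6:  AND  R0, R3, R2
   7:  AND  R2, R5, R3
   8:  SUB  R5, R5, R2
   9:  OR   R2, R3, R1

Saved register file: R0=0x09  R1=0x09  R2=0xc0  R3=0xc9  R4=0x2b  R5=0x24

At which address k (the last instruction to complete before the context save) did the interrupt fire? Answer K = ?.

after  0: R0=0xe5 R1=0x50 R2=0x29 R3=0x65 R4=0x2b R5=0xe4  N=1 Z=0
after  1: R0=0xe5 R1=0x79 R2=0x29 R3=0x65 R4=0x2b R5=0xe4  N=0 Z=0
after  2: R0=0xe5 R1=0x79 R2=0x29 R3=0x6c R4=0x2b R5=0xe4  N=0 Z=0
after  3: R0=0xe5 R1=0x0d R2=0x29 R3=0x6c R4=0x2b R5=0xe4  N=0 Z=0
after  4: R0=0xe5 R1=0x0d R2=0x29 R3=0xc9 R4=0x2b R5=0xe4  N=1 Z=0
after  5: R0=0xe5 R1=0x09 R2=0x29 R3=0xc9 R4=0x2b R5=0xe4  N=0 Z=0
after  6: R0=0x09 R1=0x09 R2=0x29 R3=0xc9 R4=0x2b R5=0xe4  N=0 Z=0
after  7: R0=0x09 R1=0x09 R2=0xc0 R3=0xc9 R4=0x2b R5=0xe4  N=1 Z=0
after  8: R0=0x09 R1=0x09 R2=0xc0 R3=0xc9 R4=0x2b R5=0x24  N=0 Z=0
-- IRQ taken; context saved, return-PC = 9 --

K = 8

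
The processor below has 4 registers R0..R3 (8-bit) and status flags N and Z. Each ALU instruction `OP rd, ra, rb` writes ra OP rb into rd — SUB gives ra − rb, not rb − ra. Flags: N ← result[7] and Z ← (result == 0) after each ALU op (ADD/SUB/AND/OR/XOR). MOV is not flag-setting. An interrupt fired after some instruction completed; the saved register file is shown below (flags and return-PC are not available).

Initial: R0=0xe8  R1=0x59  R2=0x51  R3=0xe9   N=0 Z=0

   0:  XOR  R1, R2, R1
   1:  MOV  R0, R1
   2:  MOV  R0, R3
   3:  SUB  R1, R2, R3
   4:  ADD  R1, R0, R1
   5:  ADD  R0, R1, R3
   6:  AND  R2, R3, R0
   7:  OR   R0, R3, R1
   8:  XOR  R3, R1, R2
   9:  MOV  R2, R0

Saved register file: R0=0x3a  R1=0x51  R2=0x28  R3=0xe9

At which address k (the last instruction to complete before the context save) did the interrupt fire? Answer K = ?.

after  0: R0=0xe8 R1=0x08 R2=0x51 R3=0xe9  N=0 Z=0
after  1: R0=0x08 R1=0x08 R2=0x51 R3=0xe9  N=0 Z=0
after  2: R0=0xe9 R1=0x08 R2=0x51 R3=0xe9  N=0 Z=0
after  3: R0=0xe9 R1=0x68 R2=0x51 R3=0xe9  N=0 Z=0
after  4: R0=0xe9 R1=0x51 R2=0x51 R3=0xe9  N=0 Z=0
after  5: R0=0x3a R1=0x51 R2=0x51 R3=0xe9  N=0 Z=0
after  6: R0=0x3a R1=0x51 R2=0x28 R3=0xe9  N=0 Z=0
-- IRQ taken; context saved, return-PC = 7 --

K = 6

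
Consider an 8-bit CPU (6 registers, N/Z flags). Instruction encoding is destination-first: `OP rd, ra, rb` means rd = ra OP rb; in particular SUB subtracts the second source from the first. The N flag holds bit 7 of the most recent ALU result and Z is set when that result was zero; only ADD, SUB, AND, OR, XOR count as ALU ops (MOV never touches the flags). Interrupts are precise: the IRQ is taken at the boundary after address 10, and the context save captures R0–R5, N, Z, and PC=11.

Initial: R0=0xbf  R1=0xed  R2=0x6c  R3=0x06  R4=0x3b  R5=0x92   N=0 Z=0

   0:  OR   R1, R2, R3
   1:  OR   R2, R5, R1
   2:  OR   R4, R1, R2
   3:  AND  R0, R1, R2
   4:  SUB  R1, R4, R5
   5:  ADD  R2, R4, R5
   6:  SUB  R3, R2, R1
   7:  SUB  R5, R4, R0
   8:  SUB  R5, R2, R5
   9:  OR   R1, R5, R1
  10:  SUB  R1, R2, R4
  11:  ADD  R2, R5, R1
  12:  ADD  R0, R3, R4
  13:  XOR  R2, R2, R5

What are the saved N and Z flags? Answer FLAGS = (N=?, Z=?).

after  0: R0=0xbf R1=0x6e R2=0x6c R3=0x06 R4=0x3b R5=0x92  N=0 Z=0
after  1: R0=0xbf R1=0x6e R2=0xfe R3=0x06 R4=0x3b R5=0x92  N=1 Z=0
after  2: R0=0xbf R1=0x6e R2=0xfe R3=0x06 R4=0xfe R5=0x92  N=1 Z=0
after  3: R0=0x6e R1=0x6e R2=0xfe R3=0x06 R4=0xfe R5=0x92  N=0 Z=0
after  4: R0=0x6e R1=0x6c R2=0xfe R3=0x06 R4=0xfe R5=0x92  N=0 Z=0
after  5: R0=0x6e R1=0x6c R2=0x90 R3=0x06 R4=0xfe R5=0x92  N=1 Z=0
after  6: R0=0x6e R1=0x6c R2=0x90 R3=0x24 R4=0xfe R5=0x92  N=0 Z=0
after  7: R0=0x6e R1=0x6c R2=0x90 R3=0x24 R4=0xfe R5=0x90  N=1 Z=0
after  8: R0=0x6e R1=0x6c R2=0x90 R3=0x24 R4=0xfe R5=0x00  N=0 Z=1
after  9: R0=0x6e R1=0x6c R2=0x90 R3=0x24 R4=0xfe R5=0x00  N=0 Z=0
after 10: R0=0x6e R1=0x92 R2=0x90 R3=0x24 R4=0xfe R5=0x00  N=1 Z=0
-- IRQ taken; context saved, return-PC = 11 --

FLAGS = (N=1, Z=0)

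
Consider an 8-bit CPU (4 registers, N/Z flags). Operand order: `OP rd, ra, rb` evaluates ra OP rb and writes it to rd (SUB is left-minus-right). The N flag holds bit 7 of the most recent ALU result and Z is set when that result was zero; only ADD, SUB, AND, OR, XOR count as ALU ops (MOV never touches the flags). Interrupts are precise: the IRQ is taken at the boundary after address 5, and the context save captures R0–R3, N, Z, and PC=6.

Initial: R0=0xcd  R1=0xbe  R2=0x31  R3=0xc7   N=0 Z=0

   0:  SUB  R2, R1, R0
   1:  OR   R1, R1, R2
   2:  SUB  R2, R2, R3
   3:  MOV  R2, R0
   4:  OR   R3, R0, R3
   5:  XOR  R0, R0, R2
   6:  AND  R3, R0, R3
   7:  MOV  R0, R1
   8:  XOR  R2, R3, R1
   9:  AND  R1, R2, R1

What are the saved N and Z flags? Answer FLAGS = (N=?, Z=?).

after  0: R0=0xcd R1=0xbe R2=0xf1 R3=0xc7  N=1 Z=0
after  1: R0=0xcd R1=0xff R2=0xf1 R3=0xc7  N=1 Z=0
after  2: R0=0xcd R1=0xff R2=0x2a R3=0xc7  N=0 Z=0
after  3: R0=0xcd R1=0xff R2=0xcd R3=0xc7  N=0 Z=0
after  4: R0=0xcd R1=0xff R2=0xcd R3=0xcf  N=1 Z=0
after  5: R0=0x00 R1=0xff R2=0xcd R3=0xcf  N=0 Z=1
-- IRQ taken; context saved, return-PC = 6 --

FLAGS = (N=0, Z=1)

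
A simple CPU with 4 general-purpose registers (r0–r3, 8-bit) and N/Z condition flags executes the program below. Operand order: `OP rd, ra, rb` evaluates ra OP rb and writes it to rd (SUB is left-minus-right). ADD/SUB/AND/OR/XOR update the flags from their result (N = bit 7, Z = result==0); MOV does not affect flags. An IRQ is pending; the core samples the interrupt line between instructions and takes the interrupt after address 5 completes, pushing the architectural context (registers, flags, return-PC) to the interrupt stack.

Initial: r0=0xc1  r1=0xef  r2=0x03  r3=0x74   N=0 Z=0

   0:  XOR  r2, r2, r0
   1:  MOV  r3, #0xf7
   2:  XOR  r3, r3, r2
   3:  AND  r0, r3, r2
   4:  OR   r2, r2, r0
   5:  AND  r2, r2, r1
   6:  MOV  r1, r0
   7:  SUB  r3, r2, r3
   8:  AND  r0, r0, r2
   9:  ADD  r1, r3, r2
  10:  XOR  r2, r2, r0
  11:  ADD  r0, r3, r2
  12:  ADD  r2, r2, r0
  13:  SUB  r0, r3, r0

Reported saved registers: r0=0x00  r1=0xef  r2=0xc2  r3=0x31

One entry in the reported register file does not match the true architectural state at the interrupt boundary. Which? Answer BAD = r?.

BAD = r3

after  0: r0=0xc1 r1=0xef r2=0xc2 r3=0x74  N=1 Z=0
after  1: r0=0xc1 r1=0xef r2=0xc2 r3=0xf7  N=1 Z=0
after  2: r0=0xc1 r1=0xef r2=0xc2 r3=0x35  N=0 Z=0
after  3: r0=0x00 r1=0xef r2=0xc2 r3=0x35  N=0 Z=1
after  4: r0=0x00 r1=0xef r2=0xc2 r3=0x35  N=1 Z=0
after  5: r0=0x00 r1=0xef r2=0xc2 r3=0x35  N=1 Z=0
-- IRQ taken; context saved, return-PC = 6 --
mismatch: r3: reported 0x31 vs actual 0x35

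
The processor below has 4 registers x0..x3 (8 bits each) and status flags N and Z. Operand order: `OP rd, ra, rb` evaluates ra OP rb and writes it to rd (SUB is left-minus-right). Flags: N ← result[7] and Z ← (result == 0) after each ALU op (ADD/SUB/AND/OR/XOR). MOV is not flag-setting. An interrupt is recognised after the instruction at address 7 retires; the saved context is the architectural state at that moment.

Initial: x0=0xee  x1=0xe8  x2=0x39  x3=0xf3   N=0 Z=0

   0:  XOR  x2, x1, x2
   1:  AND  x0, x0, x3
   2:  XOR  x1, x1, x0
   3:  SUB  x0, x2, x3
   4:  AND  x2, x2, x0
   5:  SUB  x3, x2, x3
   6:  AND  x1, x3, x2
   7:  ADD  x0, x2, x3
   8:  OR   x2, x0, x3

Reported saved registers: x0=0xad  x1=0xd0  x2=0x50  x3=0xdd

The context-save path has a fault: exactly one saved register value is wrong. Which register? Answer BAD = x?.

after  0: x0=0xee x1=0xe8 x2=0xd1 x3=0xf3  N=1 Z=0
after  1: x0=0xe2 x1=0xe8 x2=0xd1 x3=0xf3  N=1 Z=0
after  2: x0=0xe2 x1=0x0a x2=0xd1 x3=0xf3  N=0 Z=0
after  3: x0=0xde x1=0x0a x2=0xd1 x3=0xf3  N=1 Z=0
after  4: x0=0xde x1=0x0a x2=0xd0 x3=0xf3  N=1 Z=0
after  5: x0=0xde x1=0x0a x2=0xd0 x3=0xdd  N=1 Z=0
after  6: x0=0xde x1=0xd0 x2=0xd0 x3=0xdd  N=1 Z=0
after  7: x0=0xad x1=0xd0 x2=0xd0 x3=0xdd  N=1 Z=0
-- IRQ taken; context saved, return-PC = 8 --
mismatch: x2: reported 0x50 vs actual 0xd0

BAD = x2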